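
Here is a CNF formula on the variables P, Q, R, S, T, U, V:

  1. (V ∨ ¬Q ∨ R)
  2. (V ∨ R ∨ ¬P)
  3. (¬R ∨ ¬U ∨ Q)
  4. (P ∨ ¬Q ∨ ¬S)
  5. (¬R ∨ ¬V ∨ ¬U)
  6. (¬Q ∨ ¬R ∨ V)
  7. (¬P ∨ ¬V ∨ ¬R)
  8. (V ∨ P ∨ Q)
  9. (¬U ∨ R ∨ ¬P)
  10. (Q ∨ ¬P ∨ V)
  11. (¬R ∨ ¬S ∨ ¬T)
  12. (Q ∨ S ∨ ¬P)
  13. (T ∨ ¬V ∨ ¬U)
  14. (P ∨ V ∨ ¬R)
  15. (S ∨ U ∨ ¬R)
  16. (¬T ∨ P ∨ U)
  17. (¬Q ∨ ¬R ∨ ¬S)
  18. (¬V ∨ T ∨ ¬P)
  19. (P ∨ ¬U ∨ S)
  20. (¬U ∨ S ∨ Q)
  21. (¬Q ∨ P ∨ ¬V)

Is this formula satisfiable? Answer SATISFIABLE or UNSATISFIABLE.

SATISFIABLE

Branch on P: take P = False.
Try Q = False.
  then V is forced to True.
Branch on R: take R = False.
The remaining clauses are satisfied by S = True, T = False, U = False.
Every clause has at least one true literal under this assignment.
So P=F, Q=F, R=F, S=T, T=F, U=F, V=T is a satisfying assignment.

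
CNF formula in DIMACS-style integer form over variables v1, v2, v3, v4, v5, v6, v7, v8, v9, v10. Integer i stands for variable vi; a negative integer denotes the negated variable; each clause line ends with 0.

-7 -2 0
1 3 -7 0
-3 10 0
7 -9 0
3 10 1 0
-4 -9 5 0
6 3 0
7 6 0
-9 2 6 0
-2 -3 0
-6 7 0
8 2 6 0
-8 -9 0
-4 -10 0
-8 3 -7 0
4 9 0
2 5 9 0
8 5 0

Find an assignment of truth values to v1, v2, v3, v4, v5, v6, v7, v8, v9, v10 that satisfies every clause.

v1 occurs only positively in the remaining clauses — set v1 = True.
Pure literal: v5 appears only positively; assign v5 = True.
Set v2 = False and propagate.
Branch on v3: take v3 = False.
  then v6 is forced to True.
  then v7 is forced to True.
  then v8 is forced to False.
Try v4 = True.
  then v10 is forced to False.
v9 is now unconstrained; take v9 = True.
Every clause has at least one true literal under this assignment.

v1=T  v2=F  v3=F  v4=T  v5=T  v6=T  v7=T  v8=F  v9=T  v10=F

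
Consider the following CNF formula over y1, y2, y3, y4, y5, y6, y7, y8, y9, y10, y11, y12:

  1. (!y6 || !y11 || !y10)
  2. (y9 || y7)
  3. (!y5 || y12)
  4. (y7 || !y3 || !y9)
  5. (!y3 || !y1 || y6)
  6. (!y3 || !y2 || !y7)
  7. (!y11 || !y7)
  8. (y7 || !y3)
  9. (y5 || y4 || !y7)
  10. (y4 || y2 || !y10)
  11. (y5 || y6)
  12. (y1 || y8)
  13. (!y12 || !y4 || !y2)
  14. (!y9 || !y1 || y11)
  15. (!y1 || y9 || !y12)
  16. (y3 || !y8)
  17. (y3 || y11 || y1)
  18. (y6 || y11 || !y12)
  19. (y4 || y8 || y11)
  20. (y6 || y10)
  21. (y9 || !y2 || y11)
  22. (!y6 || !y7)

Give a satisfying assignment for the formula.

Set y1 = True and propagate.
The remaining clauses are satisfied by y2 = False, y3 = False, y4 = False, y5 = False, y6 = True, y7 = False, y8 = False, y9 = True, y10 = False, y11 = True, y12 = True.

y1=T, y2=F, y3=F, y4=F, y5=F, y6=T, y7=F, y8=F, y9=T, y10=F, y11=T, y12=T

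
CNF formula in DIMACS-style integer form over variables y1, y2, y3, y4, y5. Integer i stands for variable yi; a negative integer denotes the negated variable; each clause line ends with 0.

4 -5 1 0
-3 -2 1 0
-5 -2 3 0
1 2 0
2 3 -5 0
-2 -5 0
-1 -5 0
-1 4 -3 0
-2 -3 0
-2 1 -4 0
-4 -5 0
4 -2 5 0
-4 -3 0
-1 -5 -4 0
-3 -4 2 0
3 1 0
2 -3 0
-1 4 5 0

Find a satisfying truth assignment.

Set y1 = True and propagate.
  then y5 is forced to False.
  then y4 is forced to True.
  then y3 is forced to False.
y2 is now unconstrained; take y2 = False.
Every clause has at least one true literal under this assignment.

y1=True, y2=False, y3=False, y4=True, y5=False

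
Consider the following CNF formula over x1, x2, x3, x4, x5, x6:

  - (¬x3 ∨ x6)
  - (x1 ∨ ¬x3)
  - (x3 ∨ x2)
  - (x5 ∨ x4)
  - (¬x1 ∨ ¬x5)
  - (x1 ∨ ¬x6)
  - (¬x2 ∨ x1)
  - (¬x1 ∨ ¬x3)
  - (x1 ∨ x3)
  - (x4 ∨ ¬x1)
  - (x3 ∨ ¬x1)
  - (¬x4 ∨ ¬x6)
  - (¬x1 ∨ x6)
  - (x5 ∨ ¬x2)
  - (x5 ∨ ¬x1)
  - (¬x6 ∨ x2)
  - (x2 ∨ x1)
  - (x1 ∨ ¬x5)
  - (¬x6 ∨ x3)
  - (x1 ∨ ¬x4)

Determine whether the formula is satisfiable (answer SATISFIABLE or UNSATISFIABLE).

UNSATISFIABLE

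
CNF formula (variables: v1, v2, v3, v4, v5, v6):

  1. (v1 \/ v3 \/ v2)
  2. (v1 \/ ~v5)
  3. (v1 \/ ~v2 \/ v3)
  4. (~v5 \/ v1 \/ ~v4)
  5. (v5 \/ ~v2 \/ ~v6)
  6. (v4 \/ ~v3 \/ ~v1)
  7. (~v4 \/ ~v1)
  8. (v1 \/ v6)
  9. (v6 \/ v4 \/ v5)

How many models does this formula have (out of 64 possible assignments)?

7

Split on v1, then v4.
  v1=T, v4=T: a clause becomes empty — 0.
  v1=T, v4=F: 5 of the 16 assignments to (v2,v3,v5,v6) work.
  v1=F, v4=T: remaining (v2,v3,v5,v6) ∈ {(F,T,F,T)} — 1.
  v1=F, v4=F: remaining (v2,v3,v5,v6) ∈ {(F,T,F,T)} — 1.
Total: 0 + 5 + 1 + 1 = 7.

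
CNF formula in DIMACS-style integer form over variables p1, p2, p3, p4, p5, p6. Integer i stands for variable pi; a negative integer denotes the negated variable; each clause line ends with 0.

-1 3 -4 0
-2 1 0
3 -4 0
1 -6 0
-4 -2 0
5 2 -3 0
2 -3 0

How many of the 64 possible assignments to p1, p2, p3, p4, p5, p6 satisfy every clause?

Case analysis on p2 and p3:
  p2=T, p3=T: remaining (p1,p4,p5,p6) ∈ {(T,F,F,F); (T,F,F,T); (T,F,T,F); (T,F,T,T)} — 4.
  p2=T, p3=F: remaining (p1,p4,p5,p6) ∈ {(T,F,F,F); (T,F,F,T); (T,F,T,F); (T,F,T,T)} — 4.
  p2=F, p3=T: a clause becomes empty — 0.
  p2=F, p3=F: p5 free; 3 ways for (p1,p4,p6) × 2^1 = 6.
Total: 4 + 4 + 0 + 6 = 14.

14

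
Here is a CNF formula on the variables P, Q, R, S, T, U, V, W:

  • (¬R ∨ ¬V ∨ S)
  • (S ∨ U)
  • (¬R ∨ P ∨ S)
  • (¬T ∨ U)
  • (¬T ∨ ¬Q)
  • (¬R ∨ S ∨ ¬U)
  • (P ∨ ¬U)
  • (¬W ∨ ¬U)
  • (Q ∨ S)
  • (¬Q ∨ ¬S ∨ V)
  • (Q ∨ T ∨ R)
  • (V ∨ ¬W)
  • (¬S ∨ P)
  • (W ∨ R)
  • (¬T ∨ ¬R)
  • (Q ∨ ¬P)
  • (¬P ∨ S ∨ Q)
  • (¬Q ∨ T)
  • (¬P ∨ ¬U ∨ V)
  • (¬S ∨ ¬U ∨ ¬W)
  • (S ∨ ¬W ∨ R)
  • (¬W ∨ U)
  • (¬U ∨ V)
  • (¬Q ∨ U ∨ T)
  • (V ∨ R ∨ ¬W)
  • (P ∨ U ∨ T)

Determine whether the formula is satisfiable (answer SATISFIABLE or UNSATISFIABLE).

UNSATISFIABLE

U = True:
  propagation gives P=True, W=False, R=True, S=True; an empty clause results — contradiction.
U = False:
  propagation gives S=True, T=False, P=True, Q=True; an empty clause results — contradiction.
Every branch closes, so no satisfying assignment exists.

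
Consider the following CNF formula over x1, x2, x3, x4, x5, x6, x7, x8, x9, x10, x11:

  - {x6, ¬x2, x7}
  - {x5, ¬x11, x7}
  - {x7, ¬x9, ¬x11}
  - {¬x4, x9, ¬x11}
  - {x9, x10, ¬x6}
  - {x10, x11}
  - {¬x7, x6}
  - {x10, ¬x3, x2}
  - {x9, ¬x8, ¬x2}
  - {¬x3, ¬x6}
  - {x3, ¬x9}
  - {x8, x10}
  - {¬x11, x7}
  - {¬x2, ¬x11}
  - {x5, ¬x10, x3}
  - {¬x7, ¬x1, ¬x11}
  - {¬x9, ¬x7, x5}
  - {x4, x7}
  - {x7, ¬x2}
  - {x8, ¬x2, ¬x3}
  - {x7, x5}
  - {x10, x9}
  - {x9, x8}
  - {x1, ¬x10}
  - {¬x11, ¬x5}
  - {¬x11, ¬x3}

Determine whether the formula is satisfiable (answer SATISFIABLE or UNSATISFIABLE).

Branch on x1: take x1 = True.
For the remaining variables, x2 = False, x3 = False, x4 = True, x5 = True, x6 = False, x7 = False, x8 = True, x9 = False, x10 = True, x11 = False works.
Every clause has at least one true literal under this assignment.
So x1 = 1, x2 = 0, x3 = 0, x4 = 1, x5 = 1, x6 = 0, x7 = 0, x8 = 1, x9 = 0, x10 = 1, x11 = 0 is a satisfying assignment.

SATISFIABLE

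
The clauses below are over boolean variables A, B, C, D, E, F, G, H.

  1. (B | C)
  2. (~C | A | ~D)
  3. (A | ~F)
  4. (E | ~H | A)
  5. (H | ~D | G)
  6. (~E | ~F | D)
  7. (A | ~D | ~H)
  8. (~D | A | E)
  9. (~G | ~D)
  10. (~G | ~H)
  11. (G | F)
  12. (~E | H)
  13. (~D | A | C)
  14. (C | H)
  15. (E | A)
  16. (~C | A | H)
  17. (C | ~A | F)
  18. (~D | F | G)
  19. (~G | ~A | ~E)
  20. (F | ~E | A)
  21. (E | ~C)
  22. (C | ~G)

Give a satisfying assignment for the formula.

Pure literal: B appears only positively; assign B = True.
Branch on A: take A = True.
Set C = False and propagate.
  then H is forced to True.
  then G is forced to False.
  then F is forced to True.
Try D = False.
  then E is forced to False.
Every clause has at least one true literal under this assignment.

A=1, B=1, C=0, D=0, E=0, F=1, G=0, H=1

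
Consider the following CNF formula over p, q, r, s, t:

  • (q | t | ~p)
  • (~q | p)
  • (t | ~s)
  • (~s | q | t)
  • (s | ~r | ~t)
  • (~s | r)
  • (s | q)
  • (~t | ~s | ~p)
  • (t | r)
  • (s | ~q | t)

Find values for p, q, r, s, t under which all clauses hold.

Set p = True and propagate.
The remaining clauses are satisfied by q = True, r = False, s = False, t = True.
Every clause has at least one true literal under this assignment.

p = True, q = True, r = False, s = False, t = True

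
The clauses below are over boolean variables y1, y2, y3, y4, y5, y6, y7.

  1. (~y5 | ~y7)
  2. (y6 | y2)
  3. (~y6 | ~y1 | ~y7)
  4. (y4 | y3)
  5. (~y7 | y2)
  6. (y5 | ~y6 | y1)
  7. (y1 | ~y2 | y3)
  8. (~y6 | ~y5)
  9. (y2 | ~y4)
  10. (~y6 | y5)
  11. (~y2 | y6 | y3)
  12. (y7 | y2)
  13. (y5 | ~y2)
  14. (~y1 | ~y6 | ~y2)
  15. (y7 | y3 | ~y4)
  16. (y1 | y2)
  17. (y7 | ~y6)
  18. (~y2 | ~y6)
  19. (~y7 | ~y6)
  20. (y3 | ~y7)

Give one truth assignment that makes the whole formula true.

y1=1, y2=1, y3=1, y4=0, y5=1, y6=0, y7=0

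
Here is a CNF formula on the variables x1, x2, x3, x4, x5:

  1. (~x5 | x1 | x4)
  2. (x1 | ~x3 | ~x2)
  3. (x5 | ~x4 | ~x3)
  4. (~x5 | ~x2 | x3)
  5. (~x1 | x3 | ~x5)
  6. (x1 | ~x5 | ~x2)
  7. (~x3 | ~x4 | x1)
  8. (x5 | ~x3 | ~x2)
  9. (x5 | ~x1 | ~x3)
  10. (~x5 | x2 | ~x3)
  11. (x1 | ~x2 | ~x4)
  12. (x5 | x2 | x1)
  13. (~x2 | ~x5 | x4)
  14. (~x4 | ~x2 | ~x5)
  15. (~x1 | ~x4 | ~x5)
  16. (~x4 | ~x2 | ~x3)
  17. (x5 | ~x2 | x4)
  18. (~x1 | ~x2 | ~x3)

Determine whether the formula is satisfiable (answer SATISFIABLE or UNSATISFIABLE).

Set x1 = False and propagate.
Branch on x2: take x2 = False.
  then x5 is forced to True.
  then x4 is forced to True.
  then x3 is forced to False.
Every clause has at least one true literal under this assignment.
So x1=F, x2=F, x3=F, x4=T, x5=T is a satisfying assignment.

SATISFIABLE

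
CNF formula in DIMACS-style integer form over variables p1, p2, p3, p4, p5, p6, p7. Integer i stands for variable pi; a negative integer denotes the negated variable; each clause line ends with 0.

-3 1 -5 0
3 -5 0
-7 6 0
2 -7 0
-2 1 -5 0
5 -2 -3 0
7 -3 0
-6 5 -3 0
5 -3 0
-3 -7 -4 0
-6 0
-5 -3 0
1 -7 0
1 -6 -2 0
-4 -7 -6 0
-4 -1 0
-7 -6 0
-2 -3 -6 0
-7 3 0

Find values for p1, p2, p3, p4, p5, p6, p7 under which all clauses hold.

p1=False  p2=True  p3=False  p4=False  p5=False  p6=False  p7=False

(¬p6) is a unit clause, so p6 = False.
The clause (¬p7) is unit: p7 must be False.
(¬p3) is a unit clause, so p3 = False.
Unit propagation: (¬p5) forces p5 = False.
Pure literal: p1 appears only negated; assign p1 = False.
p4 occurs only negated in the remaining clauses — set p4 = False.
p2 is now unconstrained; take p2 = True.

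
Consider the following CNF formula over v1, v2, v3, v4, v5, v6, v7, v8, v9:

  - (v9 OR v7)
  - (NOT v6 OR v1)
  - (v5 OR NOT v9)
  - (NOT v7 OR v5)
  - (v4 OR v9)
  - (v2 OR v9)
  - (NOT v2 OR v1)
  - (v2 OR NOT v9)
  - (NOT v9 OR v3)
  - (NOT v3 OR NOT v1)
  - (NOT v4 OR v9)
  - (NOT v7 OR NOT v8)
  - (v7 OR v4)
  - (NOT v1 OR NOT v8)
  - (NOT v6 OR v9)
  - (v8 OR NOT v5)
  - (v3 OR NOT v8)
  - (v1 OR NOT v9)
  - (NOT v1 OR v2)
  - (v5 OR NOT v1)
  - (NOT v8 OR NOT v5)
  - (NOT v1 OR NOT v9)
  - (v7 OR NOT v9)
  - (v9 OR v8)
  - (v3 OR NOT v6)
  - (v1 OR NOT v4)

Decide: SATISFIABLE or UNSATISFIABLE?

v9 = True:
  propagation gives v5=True, v2=True, v1=True; an empty clause results — contradiction.
v9 = False:
  propagation gives v7=True, v5=True, v4=True; an empty clause results — contradiction.
Every branch closes, so no satisfying assignment exists.

UNSATISFIABLE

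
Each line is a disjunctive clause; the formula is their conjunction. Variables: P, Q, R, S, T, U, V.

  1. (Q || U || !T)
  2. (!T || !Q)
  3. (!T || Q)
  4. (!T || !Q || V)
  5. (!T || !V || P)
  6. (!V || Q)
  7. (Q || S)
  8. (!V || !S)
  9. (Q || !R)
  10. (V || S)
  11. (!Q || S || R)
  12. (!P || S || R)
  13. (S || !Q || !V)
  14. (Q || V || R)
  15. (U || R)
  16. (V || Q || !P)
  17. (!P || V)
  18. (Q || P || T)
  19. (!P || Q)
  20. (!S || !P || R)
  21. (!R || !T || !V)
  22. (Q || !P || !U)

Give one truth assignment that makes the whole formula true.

P = F  Q = T  R = F  S = T  T = F  U = T  V = F

Check each clause:
  1. (Q || !T || U) — Q is true.
  2. (!T || !Q) — !T is true.
  3. (!T || Q) — Q is true.
  4. (!Q || V || !T) — !T is true.
  5. (!V || !T || P) — !T is true.
  6. (Q || !V) — !V is true.
  7. (Q || S) — Q is true.
  8. (!V || !S) — !V is true.
  9. (Q || !R) — Q is true.
  10. (S || V) — S is true.
  11. (R || S || !Q) — S is true.
  12. (!P || R || S) — S is true.
  13. (!V || S || !Q) — !V is true.
  14. (V || Q || R) — Q is true.
  15. (R || U) — U is true.
  16. (!P || Q || V) — Q is true.
  17. (V || !P) — !P is true.
  18. (P || T || Q) — Q is true.
  19. (!P || Q) — Q is true.
  20. (!S || R || !P) — !P is true.
  21. (!V || !R || !T) — !V is true.
  22. (!U || Q || !P) — Q is true.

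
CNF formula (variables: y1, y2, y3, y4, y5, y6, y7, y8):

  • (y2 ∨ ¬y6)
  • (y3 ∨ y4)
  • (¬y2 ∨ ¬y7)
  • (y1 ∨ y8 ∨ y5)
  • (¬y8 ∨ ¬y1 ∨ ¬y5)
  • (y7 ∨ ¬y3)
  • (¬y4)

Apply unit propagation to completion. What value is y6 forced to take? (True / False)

False

(¬y4) stands alone — y4 = False.
In (y3 ∨ y4), y4 is now false; y3 must hold, so y3 = True.
In (y7 ∨ ¬y3), ¬y3 is now false; y7 must hold, so y7 = True.
(¬y7 ∨ ¬y2): since y7 = True, the clause reduces to (¬y2). y2 = False.
In (y2 ∨ ¬y6), y2 is now false; ¬y6 must hold, so y6 = False.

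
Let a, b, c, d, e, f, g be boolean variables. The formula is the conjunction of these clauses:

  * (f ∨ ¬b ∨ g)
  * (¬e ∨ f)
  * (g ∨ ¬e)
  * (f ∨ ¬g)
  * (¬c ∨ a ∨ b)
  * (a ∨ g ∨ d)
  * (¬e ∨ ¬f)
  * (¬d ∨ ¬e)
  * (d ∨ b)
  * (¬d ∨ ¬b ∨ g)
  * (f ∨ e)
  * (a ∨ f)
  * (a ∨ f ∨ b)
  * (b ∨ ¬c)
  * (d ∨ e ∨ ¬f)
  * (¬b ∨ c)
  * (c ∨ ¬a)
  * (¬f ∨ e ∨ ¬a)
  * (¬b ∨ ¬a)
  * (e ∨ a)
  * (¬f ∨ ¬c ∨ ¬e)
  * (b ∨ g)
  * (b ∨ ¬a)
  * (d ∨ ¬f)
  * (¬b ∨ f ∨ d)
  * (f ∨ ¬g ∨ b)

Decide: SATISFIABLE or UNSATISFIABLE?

UNSATISFIABLE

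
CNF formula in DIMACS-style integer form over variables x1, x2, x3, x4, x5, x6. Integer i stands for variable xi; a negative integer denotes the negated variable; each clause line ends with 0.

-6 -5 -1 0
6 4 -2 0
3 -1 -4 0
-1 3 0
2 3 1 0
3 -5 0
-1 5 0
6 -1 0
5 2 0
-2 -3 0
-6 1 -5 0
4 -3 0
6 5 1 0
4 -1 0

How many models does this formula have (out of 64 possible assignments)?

Satisfying assignments:
  x1=0 x2=0 x3=1 x4=1 x5=1 x6=0
  x1=0 x2=1 x3=0 x4=0 x5=0 x6=1
  x1=0 x2=1 x3=0 x4=1 x5=0 x6=1
Count: 3.

3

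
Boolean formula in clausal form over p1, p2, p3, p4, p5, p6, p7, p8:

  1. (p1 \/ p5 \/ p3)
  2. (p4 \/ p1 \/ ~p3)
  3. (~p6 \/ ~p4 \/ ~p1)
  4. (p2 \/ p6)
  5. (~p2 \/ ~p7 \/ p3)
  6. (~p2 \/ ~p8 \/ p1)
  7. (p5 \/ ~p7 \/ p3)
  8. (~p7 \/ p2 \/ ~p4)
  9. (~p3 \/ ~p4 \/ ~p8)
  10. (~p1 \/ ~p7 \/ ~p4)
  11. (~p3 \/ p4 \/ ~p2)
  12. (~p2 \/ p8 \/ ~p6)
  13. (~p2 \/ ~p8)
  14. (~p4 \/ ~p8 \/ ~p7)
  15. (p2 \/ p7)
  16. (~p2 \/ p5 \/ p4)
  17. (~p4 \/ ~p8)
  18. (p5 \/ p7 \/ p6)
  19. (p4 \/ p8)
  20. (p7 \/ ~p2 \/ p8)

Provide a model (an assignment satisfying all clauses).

p1=F, p2=T, p3=T, p4=T, p5=T, p6=F, p7=T, p8=F

Pure literal: p5 appears only positively; assign p5 = True.
Set p1 = False and propagate.
The remaining clauses are satisfied by p2 = True, p3 = True, p4 = True, p6 = False, p7 = True, p8 = False.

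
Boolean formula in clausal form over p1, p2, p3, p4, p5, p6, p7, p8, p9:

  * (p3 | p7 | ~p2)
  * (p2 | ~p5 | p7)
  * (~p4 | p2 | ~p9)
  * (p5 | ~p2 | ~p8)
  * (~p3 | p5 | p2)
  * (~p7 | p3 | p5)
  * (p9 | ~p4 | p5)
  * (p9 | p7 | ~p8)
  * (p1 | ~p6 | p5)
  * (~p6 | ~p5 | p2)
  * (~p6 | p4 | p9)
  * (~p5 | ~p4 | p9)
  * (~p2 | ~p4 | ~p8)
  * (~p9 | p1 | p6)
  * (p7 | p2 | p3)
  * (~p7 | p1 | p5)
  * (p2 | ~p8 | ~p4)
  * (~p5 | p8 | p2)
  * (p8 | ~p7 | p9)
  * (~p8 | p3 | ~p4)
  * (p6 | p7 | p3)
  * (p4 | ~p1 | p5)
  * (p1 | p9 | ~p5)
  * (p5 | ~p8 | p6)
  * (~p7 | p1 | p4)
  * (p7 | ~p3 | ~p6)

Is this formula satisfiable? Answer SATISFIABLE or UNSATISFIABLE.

SATISFIABLE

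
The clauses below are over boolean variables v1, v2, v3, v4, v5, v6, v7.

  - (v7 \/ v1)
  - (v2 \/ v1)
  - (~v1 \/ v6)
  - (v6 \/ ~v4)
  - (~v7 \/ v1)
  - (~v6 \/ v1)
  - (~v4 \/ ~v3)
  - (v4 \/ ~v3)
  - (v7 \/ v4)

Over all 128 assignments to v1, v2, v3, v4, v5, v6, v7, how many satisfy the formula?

Split on v1, then v4.
  v1=1, v4=1: forces v3=0; v6=1; v2, v5, v7 free → 2^3 = 8.
  v1=1, v4=0: remaining (v2,v3,v5,v6,v7) ∈ {(0,0,0,1,1); (0,0,1,1,1); (1,0,0,1,1); (1,0,1,1,1)} — 4.
  v1=0, v4=1: a clause becomes empty — 0.
  v1=0, v4=0: a clause becomes empty — 0.
Total: 8 + 4 + 0 + 0 = 12.

12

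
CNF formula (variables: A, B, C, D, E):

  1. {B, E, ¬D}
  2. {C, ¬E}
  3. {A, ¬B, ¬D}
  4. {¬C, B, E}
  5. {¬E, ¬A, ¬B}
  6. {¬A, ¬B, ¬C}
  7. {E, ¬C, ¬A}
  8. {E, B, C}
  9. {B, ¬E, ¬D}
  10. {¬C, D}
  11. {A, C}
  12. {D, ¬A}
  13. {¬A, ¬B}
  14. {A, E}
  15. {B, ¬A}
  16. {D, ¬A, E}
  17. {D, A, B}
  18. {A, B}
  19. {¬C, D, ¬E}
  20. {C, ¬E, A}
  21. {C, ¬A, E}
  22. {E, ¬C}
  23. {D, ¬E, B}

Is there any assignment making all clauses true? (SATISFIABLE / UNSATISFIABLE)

A = True:
  propagation gives D=True, B=False; an empty clause results — contradiction.
A = False:
  propagation gives C=True, D=True, B=False; an empty clause results — contradiction.
Every branch closes, so no satisfying assignment exists.

UNSATISFIABLE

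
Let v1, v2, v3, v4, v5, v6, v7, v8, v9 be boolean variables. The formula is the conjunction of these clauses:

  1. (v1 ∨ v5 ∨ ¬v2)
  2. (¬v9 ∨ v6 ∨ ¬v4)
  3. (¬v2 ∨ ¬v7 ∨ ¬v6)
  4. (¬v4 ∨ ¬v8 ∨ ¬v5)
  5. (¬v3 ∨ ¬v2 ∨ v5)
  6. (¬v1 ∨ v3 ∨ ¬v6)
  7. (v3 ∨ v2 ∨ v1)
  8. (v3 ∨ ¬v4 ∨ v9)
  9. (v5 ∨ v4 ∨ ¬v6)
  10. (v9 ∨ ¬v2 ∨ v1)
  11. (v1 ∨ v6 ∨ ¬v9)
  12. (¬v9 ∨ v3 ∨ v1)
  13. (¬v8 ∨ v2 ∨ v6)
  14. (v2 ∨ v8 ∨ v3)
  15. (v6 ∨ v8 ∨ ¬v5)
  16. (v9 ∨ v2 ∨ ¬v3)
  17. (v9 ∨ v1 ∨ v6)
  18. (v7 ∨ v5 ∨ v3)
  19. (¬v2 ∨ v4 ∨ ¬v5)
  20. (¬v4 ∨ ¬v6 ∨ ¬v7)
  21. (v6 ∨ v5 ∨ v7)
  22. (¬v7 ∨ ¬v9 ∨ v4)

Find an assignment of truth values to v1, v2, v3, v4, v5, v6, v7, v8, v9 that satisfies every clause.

v1 = 0, v2 = 0, v3 = 1, v4 = 1, v5 = 0, v6 = 1, v7 = 0, v8 = 1, v9 = 1

Check each clause:
  1. (v5 ∨ ¬v2 ∨ v1) — ¬v2 is true.
  2. (¬v4 ∨ v6 ∨ ¬v9) — v6 is true.
  3. (¬v2 ∨ ¬v7 ∨ ¬v6) — ¬v7 is true.
  4. (¬v8 ∨ ¬v4 ∨ ¬v5) — ¬v5 is true.
  5. (¬v2 ∨ ¬v3 ∨ v5) — ¬v2 is true.
  6. (¬v6 ∨ v3 ∨ ¬v1) — v3 is true.
  7. (v1 ∨ v3 ∨ v2) — v3 is true.
  8. (¬v4 ∨ v3 ∨ v9) — v9 is true.
  9. (v5 ∨ ¬v6 ∨ v4) — v4 is true.
  10. (v9 ∨ ¬v2 ∨ v1) — v9 is true.
  11. (¬v9 ∨ v6 ∨ v1) — v6 is true.
  12. (v1 ∨ v3 ∨ ¬v9) — v3 is true.
  13. (¬v8 ∨ v2 ∨ v6) — v6 is true.
  14. (v2 ∨ v3 ∨ v8) — v8 is true.
  15. (v8 ∨ v6 ∨ ¬v5) — v8 is true.
  16. (v9 ∨ v2 ∨ ¬v3) — v9 is true.
  17. (v1 ∨ v9 ∨ v6) — v9 is true.
  18. (v7 ∨ v5 ∨ v3) — v3 is true.
  19. (¬v5 ∨ v4 ∨ ¬v2) — ¬v5 is true.
  20. (¬v7 ∨ ¬v6 ∨ ¬v4) — ¬v7 is true.
  21. (v6 ∨ v5 ∨ v7) — v6 is true.
  22. (¬v9 ∨ v4 ∨ ¬v7) — ¬v7 is true.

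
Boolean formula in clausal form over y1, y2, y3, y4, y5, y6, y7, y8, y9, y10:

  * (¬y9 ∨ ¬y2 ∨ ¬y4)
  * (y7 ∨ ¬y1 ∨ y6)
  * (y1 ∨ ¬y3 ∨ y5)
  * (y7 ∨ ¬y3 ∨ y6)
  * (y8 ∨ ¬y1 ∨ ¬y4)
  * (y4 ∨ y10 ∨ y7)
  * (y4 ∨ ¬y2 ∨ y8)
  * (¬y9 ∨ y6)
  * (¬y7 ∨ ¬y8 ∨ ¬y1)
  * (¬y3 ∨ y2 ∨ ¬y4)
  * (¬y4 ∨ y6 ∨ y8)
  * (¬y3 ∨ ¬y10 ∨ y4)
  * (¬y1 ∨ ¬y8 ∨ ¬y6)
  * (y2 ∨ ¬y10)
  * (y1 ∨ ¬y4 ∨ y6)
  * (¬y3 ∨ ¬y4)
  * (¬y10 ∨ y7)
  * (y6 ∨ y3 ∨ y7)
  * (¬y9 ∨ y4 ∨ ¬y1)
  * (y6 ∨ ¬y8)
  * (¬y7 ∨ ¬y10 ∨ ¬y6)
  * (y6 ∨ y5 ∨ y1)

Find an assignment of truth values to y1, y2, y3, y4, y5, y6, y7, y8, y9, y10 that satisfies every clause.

y1=F, y2=T, y3=F, y4=T, y5=T, y6=T, y7=T, y8=T, y9=F, y10=F

Check each clause:
  1. (¬y9 ∨ ¬y4 ∨ ¬y2) — ¬y9 is true.
  2. (¬y1 ∨ y6 ∨ y7) — ¬y1 is true.
  3. (y1 ∨ ¬y3 ∨ y5) — ¬y3 is true.
  4. (y6 ∨ ¬y3 ∨ y7) — ¬y3 is true.
  5. (y8 ∨ ¬y4 ∨ ¬y1) — y8 is true.
  6. (y7 ∨ y10 ∨ y4) — y4 is true.
  7. (y4 ∨ y8 ∨ ¬y2) — y8 is true.
  8. (y6 ∨ ¬y9) — y6 is true.
  9. (¬y1 ∨ ¬y7 ∨ ¬y8) — ¬y1 is true.
  10. (¬y4 ∨ y2 ∨ ¬y3) — y2 is true.
  11. (y8 ∨ ¬y4 ∨ y6) — y8 is true.
  12. (y4 ∨ ¬y10 ∨ ¬y3) — y4 is true.
  13. (¬y6 ∨ ¬y1 ∨ ¬y8) — ¬y1 is true.
  14. (¬y10 ∨ y2) — y2 is true.
  15. (y6 ∨ ¬y4 ∨ y1) — y6 is true.
  16. (¬y3 ∨ ¬y4) — ¬y3 is true.
  17. (¬y10 ∨ y7) — ¬y10 is true.
  18. (y3 ∨ y7 ∨ y6) — y6 is true.
  19. (¬y1 ∨ y4 ∨ ¬y9) — y4 is true.
  20. (¬y8 ∨ y6) — y6 is true.
  21. (¬y6 ∨ ¬y10 ∨ ¬y7) — ¬y10 is true.
  22. (y5 ∨ y1 ∨ y6) — y5 is true.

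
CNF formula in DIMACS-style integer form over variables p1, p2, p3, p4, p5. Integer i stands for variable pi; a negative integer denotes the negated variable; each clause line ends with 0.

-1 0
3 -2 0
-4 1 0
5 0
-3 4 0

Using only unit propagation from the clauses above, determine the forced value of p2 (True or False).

False

(¬p1) is a unit clause: p1 = False.
(¬p4 ∨ p1): since p1 = False, the clause reduces to (¬p4). p4 = False.
(p5) is a unit clause: p5 = True.
(¬p3 ∨ p4): since p4 = False, the clause reduces to (¬p3). p3 = False.
(¬p2 ∨ p3): since p3 = False, the clause reduces to (¬p2). p2 = False.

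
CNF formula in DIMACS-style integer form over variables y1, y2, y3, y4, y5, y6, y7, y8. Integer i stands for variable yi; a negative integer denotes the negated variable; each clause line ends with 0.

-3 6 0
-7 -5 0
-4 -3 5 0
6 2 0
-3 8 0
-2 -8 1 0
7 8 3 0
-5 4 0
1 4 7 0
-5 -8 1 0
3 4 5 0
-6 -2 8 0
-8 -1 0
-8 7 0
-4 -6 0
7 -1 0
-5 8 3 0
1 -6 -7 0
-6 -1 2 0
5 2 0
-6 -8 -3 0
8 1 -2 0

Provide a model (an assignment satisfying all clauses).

y1 = True, y2 = True, y3 = False, y4 = True, y5 = False, y6 = False, y7 = True, y8 = False

Try y1 = True.
  then y8 is forced to False.
  then y3 is forced to False.
  then y7 is forced to True.
  then y5 is forced to False.
  then y4 is forced to True.
  then y6 is forced to False.
  then y2 is forced to True.
Every clause has at least one true literal under this assignment.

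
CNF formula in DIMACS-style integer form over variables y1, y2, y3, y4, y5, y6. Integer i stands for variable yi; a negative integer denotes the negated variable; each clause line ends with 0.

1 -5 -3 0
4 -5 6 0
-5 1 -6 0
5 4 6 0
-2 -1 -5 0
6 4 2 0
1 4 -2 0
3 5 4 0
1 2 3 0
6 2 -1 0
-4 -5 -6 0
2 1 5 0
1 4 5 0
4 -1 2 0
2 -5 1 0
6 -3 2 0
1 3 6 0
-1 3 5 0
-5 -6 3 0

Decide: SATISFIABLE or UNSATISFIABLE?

Branch on y1: take y1 = True.
Try y2 = False.
  then y6 is forced to True.
  then y4 is forced to True.
  then y5 is forced to False.
  then y3 is forced to True.
So y1=1, y2=0, y3=1, y4=1, y5=0, y6=1 is a satisfying assignment.

SATISFIABLE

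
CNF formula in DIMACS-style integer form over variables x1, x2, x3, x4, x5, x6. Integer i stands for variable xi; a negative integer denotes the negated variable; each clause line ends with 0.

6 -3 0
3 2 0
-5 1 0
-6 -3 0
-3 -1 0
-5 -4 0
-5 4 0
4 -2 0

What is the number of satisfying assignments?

4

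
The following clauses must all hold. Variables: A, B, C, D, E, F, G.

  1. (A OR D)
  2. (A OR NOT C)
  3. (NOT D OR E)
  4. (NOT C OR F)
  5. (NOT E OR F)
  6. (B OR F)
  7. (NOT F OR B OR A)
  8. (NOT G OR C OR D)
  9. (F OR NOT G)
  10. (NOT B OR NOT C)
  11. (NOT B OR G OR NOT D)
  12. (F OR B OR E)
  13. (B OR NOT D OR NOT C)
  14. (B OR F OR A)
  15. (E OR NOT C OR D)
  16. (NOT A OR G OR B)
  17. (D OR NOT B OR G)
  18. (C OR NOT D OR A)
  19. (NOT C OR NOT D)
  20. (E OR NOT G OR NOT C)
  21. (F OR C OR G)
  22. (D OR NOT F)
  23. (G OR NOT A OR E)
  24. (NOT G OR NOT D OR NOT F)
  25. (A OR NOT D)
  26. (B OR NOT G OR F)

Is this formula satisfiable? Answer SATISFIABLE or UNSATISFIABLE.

D = True:
  propagation gives E=True, F=True, C=False, A=True; an empty clause results — contradiction.
D = False:
  propagation gives A=True, F=False, C=False, E=False; an empty clause results — contradiction.
Every branch closes, so no satisfying assignment exists.

UNSATISFIABLE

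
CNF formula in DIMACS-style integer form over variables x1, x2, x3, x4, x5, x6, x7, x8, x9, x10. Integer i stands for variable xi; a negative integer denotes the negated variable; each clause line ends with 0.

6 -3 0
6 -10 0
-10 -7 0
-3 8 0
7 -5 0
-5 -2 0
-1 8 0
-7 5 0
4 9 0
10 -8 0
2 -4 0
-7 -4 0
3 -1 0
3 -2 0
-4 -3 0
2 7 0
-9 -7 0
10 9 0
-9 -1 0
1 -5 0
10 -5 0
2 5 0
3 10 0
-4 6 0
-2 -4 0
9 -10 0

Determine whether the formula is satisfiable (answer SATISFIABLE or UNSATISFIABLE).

SATISFIABLE

Pure literal: x6 appears only positively; assign x6 = True.
Branch on x1: take x1 = False.
  then x5 is forced to False.
  then x7 is forced to False.
  then x2 is forced to True.
  then x3 is forced to True.
  then x8 is forced to True.
  then x10 is forced to True.
  then x4 is forced to False.
  then x9 is forced to True.
So x1=F, x2=T, x3=T, x4=F, x5=F, x6=T, x7=F, x8=T, x9=T, x10=T is a satisfying assignment.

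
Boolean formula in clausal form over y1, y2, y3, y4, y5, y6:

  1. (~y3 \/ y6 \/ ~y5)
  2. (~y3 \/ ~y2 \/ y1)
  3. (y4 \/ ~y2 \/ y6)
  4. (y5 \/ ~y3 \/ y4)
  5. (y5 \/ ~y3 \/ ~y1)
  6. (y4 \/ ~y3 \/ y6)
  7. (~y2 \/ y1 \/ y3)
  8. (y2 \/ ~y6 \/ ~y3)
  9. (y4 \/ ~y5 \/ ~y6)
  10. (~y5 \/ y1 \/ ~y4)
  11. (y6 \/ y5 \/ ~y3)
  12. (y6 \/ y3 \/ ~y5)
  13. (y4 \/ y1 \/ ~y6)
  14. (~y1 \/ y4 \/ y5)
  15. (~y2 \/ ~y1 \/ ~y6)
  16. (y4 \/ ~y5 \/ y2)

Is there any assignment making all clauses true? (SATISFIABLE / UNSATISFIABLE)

SATISFIABLE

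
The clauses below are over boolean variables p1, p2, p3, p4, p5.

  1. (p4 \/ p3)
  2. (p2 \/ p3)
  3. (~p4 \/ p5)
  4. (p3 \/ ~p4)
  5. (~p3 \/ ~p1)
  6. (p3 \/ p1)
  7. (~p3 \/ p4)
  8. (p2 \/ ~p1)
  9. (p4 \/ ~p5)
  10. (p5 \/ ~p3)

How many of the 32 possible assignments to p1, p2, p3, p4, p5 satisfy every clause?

Satisfying assignments:
  p1=F p2=F p3=T p4=T p5=T
  p1=F p2=T p3=T p4=T p5=T
That's 2 in total.

2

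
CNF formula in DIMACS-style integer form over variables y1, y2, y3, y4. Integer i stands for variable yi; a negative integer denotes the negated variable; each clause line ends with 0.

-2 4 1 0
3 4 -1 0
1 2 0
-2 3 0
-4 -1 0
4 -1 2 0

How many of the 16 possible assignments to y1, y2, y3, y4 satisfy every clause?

2

Satisfying assignments:
  y1=0 y2=1 y3=1 y4=1
  y1=1 y2=1 y3=1 y4=0
That's 2 in total.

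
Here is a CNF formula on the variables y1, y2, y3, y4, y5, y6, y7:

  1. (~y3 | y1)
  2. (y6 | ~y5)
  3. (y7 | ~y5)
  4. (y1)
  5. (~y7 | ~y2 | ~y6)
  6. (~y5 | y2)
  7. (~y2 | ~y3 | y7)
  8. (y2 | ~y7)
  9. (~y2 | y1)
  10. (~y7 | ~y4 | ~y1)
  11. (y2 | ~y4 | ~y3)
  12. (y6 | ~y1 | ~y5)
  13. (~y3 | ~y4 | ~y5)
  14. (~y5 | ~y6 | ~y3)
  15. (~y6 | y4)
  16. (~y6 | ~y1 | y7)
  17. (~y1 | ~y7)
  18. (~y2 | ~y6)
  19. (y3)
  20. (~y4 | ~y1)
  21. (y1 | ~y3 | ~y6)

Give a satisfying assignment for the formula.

y1=True, y2=False, y3=True, y4=False, y5=False, y6=False, y7=False

Unit propagation: (y1) forces y1 = True.
The clause (~y7) is unit: y7 must be False.
The clause (~y5) is unit: y5 must be False.
Unit propagation: (~y6) forces y6 = False.
The clause (y3) is unit: y3 must be True.
(~y2) is a unit clause, so y2 = False.
Unit propagation: (~y4) forces y4 = False.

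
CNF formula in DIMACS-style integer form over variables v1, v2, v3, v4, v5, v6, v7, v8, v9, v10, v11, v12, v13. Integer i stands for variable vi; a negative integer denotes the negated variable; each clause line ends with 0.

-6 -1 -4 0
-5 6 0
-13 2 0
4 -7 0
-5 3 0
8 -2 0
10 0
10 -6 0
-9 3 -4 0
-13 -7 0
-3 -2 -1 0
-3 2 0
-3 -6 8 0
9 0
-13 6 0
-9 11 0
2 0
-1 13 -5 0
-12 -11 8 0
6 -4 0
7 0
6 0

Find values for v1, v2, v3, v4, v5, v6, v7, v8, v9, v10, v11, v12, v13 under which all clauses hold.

The clause (v10) is unit: v10 must be True.
The clause (v9) is unit: v9 must be True.
Unit propagation: (v11) forces v11 = True.
The clause (v2) is unit: v2 must be True.
Unit propagation: (v8) forces v8 = True.
The clause (v7) is unit: v7 must be True.
Unit propagation: (v4) forces v4 = True.
The clause (v3) is unit: v3 must be True.
(¬v13) is a unit clause, so v13 = False.
Unit propagation: (¬v1) forces v1 = False.
Unit propagation: (v6) forces v6 = True.
v5, v12 are now unconstrained; take v5 = False, v12 = False.
Every clause has at least one true literal under this assignment.
Check each clause:
  1. (¬v1 ∨ ¬v6 ∨ ¬v4) — ¬v1 is true.
  2. (¬v5 ∨ v6) — ¬v5 is true.
  3. (¬v13 ∨ v2) — v2 is true.
  4. (¬v7 ∨ v4) — v4 is true.
  5. (v3 ∨ ¬v5) — v3 is true.
  6. (v8 ∨ ¬v2) — v8 is true.
  7. (v10) — v10 is true.
  8. (¬v6 ∨ v10) — v10 is true.
  9. (¬v9 ∨ v3 ∨ ¬v4) — v3 is true.
  10. (¬v7 ∨ ¬v13) — ¬v13 is true.
  11. (¬v2 ∨ ¬v1 ∨ ¬v3) — ¬v1 is true.
  12. (¬v3 ∨ v2) — v2 is true.
  13. (¬v6 ∨ v8 ∨ ¬v3) — v8 is true.
  14. (v9) — v9 is true.
  15. (v6 ∨ ¬v13) — ¬v13 is true.
  16. (¬v9 ∨ v11) — v11 is true.
  17. (v2) — v2 is true.
  18. (¬v5 ∨ v13 ∨ ¬v1) — ¬v5 is true.
  19. (¬v11 ∨ ¬v12 ∨ v8) — v8 is true.
  20. (v6 ∨ ¬v4) — v6 is true.
  21. (v7) — v7 is true.
  22. (v6) — v6 is true.

v1 = F, v2 = T, v3 = T, v4 = T, v5 = F, v6 = T, v7 = T, v8 = T, v9 = T, v10 = T, v11 = T, v12 = F, v13 = F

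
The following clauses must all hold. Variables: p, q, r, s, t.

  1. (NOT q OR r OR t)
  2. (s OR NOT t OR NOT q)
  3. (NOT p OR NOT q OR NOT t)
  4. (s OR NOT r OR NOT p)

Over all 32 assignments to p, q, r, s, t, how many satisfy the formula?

19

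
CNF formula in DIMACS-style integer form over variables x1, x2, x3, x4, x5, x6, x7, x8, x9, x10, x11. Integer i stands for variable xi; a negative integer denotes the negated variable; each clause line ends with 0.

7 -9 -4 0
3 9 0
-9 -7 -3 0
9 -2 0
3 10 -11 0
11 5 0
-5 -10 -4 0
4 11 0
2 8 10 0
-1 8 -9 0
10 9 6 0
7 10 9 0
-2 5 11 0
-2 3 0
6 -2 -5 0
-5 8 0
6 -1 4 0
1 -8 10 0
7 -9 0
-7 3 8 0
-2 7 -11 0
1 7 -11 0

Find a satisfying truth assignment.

x1=0, x2=0, x3=1, x4=1, x5=0, x6=0, x7=1, x8=0, x9=0, x10=1, x11=1

Try x1 = False.
Branch on x2: take x2 = False.
Branch on x3: take x3 = True.
For the remaining variables, x4 = True, x5 = False, x6 = False, x7 = True, x8 = False, x9 = False, x10 = True, x11 = True works.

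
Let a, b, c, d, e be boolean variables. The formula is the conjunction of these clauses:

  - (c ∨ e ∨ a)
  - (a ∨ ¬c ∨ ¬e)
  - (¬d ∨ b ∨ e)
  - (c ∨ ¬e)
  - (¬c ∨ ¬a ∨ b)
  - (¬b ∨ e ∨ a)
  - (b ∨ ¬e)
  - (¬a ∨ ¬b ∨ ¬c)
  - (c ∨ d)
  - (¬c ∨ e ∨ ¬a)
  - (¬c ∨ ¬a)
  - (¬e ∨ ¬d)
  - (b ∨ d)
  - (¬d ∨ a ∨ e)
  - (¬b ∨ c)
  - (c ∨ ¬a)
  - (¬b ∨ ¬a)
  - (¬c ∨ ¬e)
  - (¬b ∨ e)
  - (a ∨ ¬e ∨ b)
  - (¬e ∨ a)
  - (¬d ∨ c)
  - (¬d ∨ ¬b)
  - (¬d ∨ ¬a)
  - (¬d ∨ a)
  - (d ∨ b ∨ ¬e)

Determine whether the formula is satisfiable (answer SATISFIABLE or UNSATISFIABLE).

UNSATISFIABLE

a = True:
  propagation gives c=False; an empty clause results — contradiction.
a = False:
  propagation gives e=False, c=True, b=False, d=False; an empty clause results — contradiction.
Every branch closes, so no satisfying assignment exists.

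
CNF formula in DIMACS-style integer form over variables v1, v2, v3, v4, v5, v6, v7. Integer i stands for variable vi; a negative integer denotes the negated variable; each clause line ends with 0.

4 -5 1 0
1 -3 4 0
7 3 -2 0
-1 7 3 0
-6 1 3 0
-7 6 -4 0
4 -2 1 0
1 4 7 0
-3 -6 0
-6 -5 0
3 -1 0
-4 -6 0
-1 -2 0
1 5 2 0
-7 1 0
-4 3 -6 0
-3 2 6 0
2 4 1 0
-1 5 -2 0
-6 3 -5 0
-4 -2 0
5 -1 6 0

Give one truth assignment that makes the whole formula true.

Try v1 = False.
  then v7 is forced to False.
  then v4 is forced to True.
  then v6 is forced to False.
  then v2 is forced to False.
  then v5 is forced to True.
  then v3 is forced to False.

v1=False, v2=False, v3=False, v4=True, v5=True, v6=False, v7=False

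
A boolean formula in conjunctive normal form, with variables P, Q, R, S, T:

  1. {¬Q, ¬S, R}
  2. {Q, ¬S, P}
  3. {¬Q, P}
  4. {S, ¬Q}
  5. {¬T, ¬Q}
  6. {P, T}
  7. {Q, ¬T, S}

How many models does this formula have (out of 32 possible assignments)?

7

Satisfying assignments:
  P=T Q=F R=F S=F T=F
  P=T Q=F R=F S=T T=F
  P=T Q=F R=F S=T T=T
  P=T Q=F R=T S=F T=F
  P=T Q=F R=T S=T T=F
  P=T Q=F R=T S=T T=T
  P=T Q=T R=T S=T T=F
That's 7 in total.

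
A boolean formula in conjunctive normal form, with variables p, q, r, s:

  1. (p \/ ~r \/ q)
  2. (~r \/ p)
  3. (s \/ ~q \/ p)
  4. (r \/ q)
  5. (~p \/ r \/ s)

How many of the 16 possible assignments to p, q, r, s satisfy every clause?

6

Satisfying assignments:
  p=F q=T r=F s=T
  p=T q=F r=T s=F
  p=T q=F r=T s=T
  p=T q=T r=F s=T
  p=T q=T r=T s=F
  p=T q=T r=T s=T
That's 6 in total.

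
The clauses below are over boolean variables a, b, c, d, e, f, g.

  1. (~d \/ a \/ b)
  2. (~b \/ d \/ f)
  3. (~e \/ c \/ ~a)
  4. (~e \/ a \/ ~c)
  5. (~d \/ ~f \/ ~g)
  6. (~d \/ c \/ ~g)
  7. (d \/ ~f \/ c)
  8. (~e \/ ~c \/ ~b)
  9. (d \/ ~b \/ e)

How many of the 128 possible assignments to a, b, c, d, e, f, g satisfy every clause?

38

Split on d, then c.
  d=1, c=1: 12 of the 32 assignments to (a,b,e,f,g) work.
  d=1, c=0: f free; 4 ways for (a,b,e,g) × 2^1 = 8.
  d=0, c=1: f, g free; 3 ways for (a,b,e) × 2^2 = 12.
  d=0, c=0: g free; 3 ways for (a,b,e,f) × 2^1 = 6.
Total: 12 + 8 + 12 + 6 = 38.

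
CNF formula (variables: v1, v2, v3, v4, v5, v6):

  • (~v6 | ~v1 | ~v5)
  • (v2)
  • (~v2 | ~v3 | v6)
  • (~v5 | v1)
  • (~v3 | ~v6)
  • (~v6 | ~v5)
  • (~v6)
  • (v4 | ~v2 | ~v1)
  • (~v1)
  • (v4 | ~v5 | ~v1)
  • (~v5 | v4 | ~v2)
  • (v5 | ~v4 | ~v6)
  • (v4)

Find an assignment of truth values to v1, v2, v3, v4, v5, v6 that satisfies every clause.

v1=0, v2=1, v3=0, v4=1, v5=0, v6=0

Check each clause:
  1. (~v1 | ~v6 | ~v5) — ~v6 is true.
  2. (v2) — v2 is true.
  3. (v6 | ~v3 | ~v2) — ~v3 is true.
  4. (v1 | ~v5) — ~v5 is true.
  5. (~v3 | ~v6) — ~v6 is true.
  6. (~v6 | ~v5) — ~v6 is true.
  7. (~v6) — ~v6 is true.
  8. (~v1 | v4 | ~v2) — v4 is true.
  9. (~v1) — ~v1 is true.
  10. (~v1 | ~v5 | v4) — ~v5 is true.
  11. (~v5 | v4 | ~v2) — ~v5 is true.
  12. (~v6 | ~v4 | v5) — ~v6 is true.
  13. (v4) — v4 is true.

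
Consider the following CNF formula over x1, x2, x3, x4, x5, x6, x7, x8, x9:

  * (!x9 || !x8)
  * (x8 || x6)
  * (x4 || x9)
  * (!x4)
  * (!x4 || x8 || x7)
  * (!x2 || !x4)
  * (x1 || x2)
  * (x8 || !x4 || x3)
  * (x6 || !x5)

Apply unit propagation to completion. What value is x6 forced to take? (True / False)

(!x4) is a unit clause: x4 = False.
From (x4 || x9) and x4 = False: x9 = True.
(!x8 || !x9) with x9 = True leaves only !x8, so x8 = False.
From (x6 || x8) and x8 = False: x6 = True.

True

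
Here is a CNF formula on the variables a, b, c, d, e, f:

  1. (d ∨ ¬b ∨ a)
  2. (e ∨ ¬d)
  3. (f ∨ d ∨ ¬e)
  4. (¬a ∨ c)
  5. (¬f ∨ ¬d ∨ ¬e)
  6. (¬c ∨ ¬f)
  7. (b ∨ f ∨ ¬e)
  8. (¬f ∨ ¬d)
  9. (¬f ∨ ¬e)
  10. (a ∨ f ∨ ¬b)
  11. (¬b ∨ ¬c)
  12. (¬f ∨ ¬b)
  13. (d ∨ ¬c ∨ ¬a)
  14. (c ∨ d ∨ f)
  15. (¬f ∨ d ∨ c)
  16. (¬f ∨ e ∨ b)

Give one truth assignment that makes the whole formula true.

a = F  b = F  c = T  d = F  e = F  f = F

Check each clause:
  1. (d ∨ a ∨ ¬b) — ¬b is true.
  2. (¬d ∨ e) — ¬d is true.
  3. (d ∨ ¬e ∨ f) — ¬e is true.
  4. (¬a ∨ c) — c is true.
  5. (¬f ∨ ¬e ∨ ¬d) — ¬f is true.
  6. (¬f ∨ ¬c) — ¬f is true.
  7. (b ∨ f ∨ ¬e) — ¬e is true.
  8. (¬f ∨ ¬d) — ¬f is true.
  9. (¬f ∨ ¬e) — ¬f is true.
  10. (¬b ∨ f ∨ a) — ¬b is true.
  11. (¬b ∨ ¬c) — ¬b is true.
  12. (¬f ∨ ¬b) — ¬f is true.
  13. (d ∨ ¬c ∨ ¬a) — ¬a is true.
  14. (c ∨ d ∨ f) — c is true.
  15. (d ∨ c ∨ ¬f) — ¬f is true.
  16. (e ∨ b ∨ ¬f) — ¬f is true.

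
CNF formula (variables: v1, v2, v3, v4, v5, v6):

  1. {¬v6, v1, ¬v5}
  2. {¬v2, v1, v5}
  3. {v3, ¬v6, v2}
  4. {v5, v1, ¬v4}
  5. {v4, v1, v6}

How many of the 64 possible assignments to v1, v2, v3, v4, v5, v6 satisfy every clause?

33

Case analysis on v1 and v5:
  v1=T, v5=T: v4 free; 7 ways for (v2,v3,v6) × 2^1 = 14.
  v1=T, v5=F: v4 free; 7 ways for (v2,v3,v6) × 2^1 = 14.
  v1=F, v5=T: remaining (v2,v3,v4,v6) ∈ {(F,F,T,F); (F,T,T,F); (T,F,T,F); (T,T,T,F)} — 4.
  v1=F, v5=F: remaining (v2,v3,v4,v6) ∈ {(F,T,F,T)} — 1.
Total: 14 + 14 + 4 + 1 = 33.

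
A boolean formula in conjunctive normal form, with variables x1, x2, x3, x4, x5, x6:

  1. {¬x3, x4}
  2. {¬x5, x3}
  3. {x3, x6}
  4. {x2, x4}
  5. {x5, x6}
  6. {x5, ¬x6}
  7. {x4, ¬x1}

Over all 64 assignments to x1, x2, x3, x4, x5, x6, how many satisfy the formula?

8

Case analysis on x3 and x4:
  x3=1, x4=1: forces x5=1; x1, x2, x6 free → 2^3 = 8.
  x3=1, x4=0: a clause becomes empty — 0.
  x3=0, x4=1: a clause becomes empty — 0.
  x3=0, x4=0: a clause becomes empty — 0.
Total: 8 + 0 + 0 + 0 = 8.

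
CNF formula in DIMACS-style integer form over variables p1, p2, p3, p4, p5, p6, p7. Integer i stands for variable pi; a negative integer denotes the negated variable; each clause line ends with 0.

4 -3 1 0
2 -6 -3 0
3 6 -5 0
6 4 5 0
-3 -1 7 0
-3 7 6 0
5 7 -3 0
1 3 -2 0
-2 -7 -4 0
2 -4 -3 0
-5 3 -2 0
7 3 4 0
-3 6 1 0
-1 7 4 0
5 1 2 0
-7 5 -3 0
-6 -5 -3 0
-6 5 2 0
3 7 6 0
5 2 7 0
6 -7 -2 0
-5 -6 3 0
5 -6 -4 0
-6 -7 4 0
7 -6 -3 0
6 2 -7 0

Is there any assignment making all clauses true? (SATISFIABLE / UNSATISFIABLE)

UNSATISFIABLE

p3 = True:
  p6 = True:
    propagation gives p2=True, p5=False, p7=True; an empty clause results — contradiction.
  p6 = False:
    propagation gives p7=True, p1=True, p5=True, p2=False; an empty clause results — contradiction.
p3 = False:
  p6 = True:
    propagation gives p5=False, p2=True, p1=True, p4=False; an empty clause results — contradiction.
  p6 = False:
    propagation gives p5=False, p4=True, p7=True, p2=False; an empty clause results — contradiction.
Every branch closes, so no satisfying assignment exists.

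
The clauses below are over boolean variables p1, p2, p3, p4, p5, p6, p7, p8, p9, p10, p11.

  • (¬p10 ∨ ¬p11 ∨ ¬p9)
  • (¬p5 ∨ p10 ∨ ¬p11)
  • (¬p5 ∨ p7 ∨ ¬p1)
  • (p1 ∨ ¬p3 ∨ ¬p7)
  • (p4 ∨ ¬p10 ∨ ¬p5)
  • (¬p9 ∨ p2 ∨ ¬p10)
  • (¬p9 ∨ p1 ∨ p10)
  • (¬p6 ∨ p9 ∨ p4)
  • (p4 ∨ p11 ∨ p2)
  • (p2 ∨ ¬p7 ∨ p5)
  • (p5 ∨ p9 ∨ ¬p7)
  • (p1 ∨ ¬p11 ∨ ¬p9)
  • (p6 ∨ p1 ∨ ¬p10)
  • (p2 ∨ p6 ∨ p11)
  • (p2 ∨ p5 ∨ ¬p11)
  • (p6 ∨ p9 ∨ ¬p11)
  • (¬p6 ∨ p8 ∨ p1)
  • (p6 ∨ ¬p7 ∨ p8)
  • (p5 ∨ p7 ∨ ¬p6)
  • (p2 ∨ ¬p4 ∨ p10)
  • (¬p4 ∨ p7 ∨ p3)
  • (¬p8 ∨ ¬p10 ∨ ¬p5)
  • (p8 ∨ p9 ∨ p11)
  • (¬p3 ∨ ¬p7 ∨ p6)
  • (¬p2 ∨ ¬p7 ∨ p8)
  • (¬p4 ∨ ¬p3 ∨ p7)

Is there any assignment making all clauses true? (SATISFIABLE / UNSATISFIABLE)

SATISFIABLE

Try p1 = True.
Set p2 = True and propagate.
For the remaining variables, p3 = True, p4 = False, p5 = False, p6 = True, p7 = True, p8 = True, p9 = True, p10 = False, p11 = False works.
So p1 = 1, p2 = 1, p3 = 1, p4 = 0, p5 = 0, p6 = 1, p7 = 1, p8 = 1, p9 = 1, p10 = 0, p11 = 0 is a satisfying assignment.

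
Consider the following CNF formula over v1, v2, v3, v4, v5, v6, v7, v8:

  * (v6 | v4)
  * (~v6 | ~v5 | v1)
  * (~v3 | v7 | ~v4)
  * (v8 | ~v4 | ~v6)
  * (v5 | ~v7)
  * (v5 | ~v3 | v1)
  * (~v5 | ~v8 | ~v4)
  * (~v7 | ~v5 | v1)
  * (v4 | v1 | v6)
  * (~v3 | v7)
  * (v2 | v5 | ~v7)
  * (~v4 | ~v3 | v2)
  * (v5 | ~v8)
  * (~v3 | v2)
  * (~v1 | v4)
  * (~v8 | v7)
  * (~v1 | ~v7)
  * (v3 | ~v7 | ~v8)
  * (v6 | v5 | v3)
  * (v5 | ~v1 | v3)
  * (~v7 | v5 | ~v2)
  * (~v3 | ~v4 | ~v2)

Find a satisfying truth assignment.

Branch on v1: take v1 = True.
  then v4 is forced to True.
  then v7 is forced to False.
  then v3 is forced to False.
  then v8 is forced to False.
  then v6 is forced to False.
  then v5 is forced to True.
v2 is now unconstrained; take v2 = False.

v1 = 1, v2 = 0, v3 = 0, v4 = 1, v5 = 1, v6 = 0, v7 = 0, v8 = 0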